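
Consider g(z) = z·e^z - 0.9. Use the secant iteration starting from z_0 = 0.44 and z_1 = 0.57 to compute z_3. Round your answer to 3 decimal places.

g(0.44) = -0.21681, g(0.57) = 0.10791
z_2 = 0.57000 − 0.10791·(0.57000 − 0.44000) / (0.10791 − (-0.21681)) = 0.57000 − (0.01403)/(0.32472) = 0.52680
g(0.52680) = -0.00787
z_3 = 0.52680 − (-0.00787)·(0.52680 − 0.57000) / (-0.00787 − 0.10791) = 0.52680 − (0.00034)/(-0.11578) = 0.52973

0.530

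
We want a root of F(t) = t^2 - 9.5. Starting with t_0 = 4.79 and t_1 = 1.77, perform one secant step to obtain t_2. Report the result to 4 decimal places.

2.7406

F(4.79) = 13.444100, F(1.77) = -6.367100
t_2 = 1.770000 − (-6.367100)·(1.770000 − 4.790000) / (-6.367100 − 13.444100) = 1.770000 − (19.228642)/(-19.811200) = 2.740595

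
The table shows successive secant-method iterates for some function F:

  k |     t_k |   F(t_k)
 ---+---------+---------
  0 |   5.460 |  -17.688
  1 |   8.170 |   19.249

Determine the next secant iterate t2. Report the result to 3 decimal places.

t2 = 8.170 − 19.249·(8.170 − 5.460) / (19.249 − (-17.688))
   = 8.170 − (52.16479)/(36.93700) = 6.75774

6.758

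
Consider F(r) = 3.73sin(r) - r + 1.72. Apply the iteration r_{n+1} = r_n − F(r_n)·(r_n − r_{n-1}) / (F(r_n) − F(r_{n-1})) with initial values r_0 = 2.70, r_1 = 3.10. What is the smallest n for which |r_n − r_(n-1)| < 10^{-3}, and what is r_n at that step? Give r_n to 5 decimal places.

n = 4, r_n = 2.83736

F(2.70) = 0.6141270, F(3.10) = -1.2249041
r_2 = 3.1000000 − (-1.2249041)·(0.4000000)/(-1.8390311) = 2.8335762;  |Δ| = 0.2664238
F(2.8335762) = 0.0172443
r_3 = 2.8335762 − 0.0172443·(-0.2664238)/(1.2421485) = 2.8372749;  |Δ| = 0.0036987
F(2.8372749) = 0.0003912
r_4 = 2.8372749 − 0.0003912·(0.0036987)/(-0.0168531) = 2.8373607;  |Δ| = 0.0000859
|r_4 − r_3| = 0.0000859 < 10^{-3}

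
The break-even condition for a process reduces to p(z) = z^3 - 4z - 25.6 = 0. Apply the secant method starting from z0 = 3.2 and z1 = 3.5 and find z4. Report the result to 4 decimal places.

3.3966

p(3.2) = -5.632000, p(3.5) = 3.275000
z2 = 3.500000 − 3.275000·(3.500000 − 3.200000) / (3.275000 − (-5.632000)) = 3.500000 − (0.982500)/(8.907000) = 3.389693
p(3.389693) = -0.211121
z3 = 3.389693 − (-0.211121)·(3.389693 − 3.500000) / (-0.211121 − 3.275000) = 3.389693 − (0.023288)/(-3.486121) = 3.396374
p(3.396374) = -0.007120
z4 = 3.396374 − (-0.007120)·(3.396374 − 3.389693) / (-0.007120 − (-0.211121)) = 3.396374 − (-0.000048)/(0.204001) = 3.396607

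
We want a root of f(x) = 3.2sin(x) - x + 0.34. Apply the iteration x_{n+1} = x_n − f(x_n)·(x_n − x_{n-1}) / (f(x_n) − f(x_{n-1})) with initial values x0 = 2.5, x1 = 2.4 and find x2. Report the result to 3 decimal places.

2.429

f(2.5) = -0.24489, f(2.4) = 0.10148
x2 = 2.40000 − 0.10148·(2.40000 − 2.50000) / (0.10148 − (-0.24489)) = 2.40000 − (-0.01015)/(0.34637) = 2.42930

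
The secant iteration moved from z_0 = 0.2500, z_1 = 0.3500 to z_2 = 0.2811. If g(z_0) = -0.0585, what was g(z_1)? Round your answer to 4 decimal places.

The secant line through (0.2500, -0.0585) and (0.3500, g(z_1)) crosses zero at z_2 = 0.2811.
So (0.2500, -0.0585), (0.3500, g(z_1)), (0.2811, 0) are collinear:
g(z_1) = -0.0585 · (0.3500 − 0.2811) / (0.2500 − 0.2811) = -0.0585 · (0.068900)/(-0.031100) = 0.129603

0.1296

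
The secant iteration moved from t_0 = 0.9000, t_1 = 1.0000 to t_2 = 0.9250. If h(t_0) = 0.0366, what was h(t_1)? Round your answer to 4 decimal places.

The secant line through (0.9000, 0.0366) and (1.0000, h(t_1)) crosses zero at t_2 = 0.9250.
So (0.9000, 0.0366), (1.0000, h(t_1)), (0.9250, 0) are collinear:
h(t_1) = 0.0366 · (1.0000 − 0.9250) / (0.9000 − 0.9250) = 0.0366 · (0.075000)/(-0.025000) = -0.109800

-0.1098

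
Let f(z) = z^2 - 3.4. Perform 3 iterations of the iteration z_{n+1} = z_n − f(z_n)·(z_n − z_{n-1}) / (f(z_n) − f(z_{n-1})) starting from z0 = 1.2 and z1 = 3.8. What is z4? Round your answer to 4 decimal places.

f(1.2) = -1.960000, f(3.8) = 11.040000
z2 = 3.800000 − 11.040000·(3.800000 − 1.200000) / (11.040000 − (-1.960000)) = 3.800000 − (28.704000)/(13.000000) = 1.592000
f(1.592000) = -0.865536
z3 = 1.592000 − (-0.865536)·(1.592000 − 3.800000) / (-0.865536 − 11.040000) = 1.592000 − (1.911103)/(-11.905536) = 1.752522
f(1.752522) = -0.328666
z4 = 1.752522 − (-0.328666)·(1.752522 − 1.592000) / (-0.328666 − (-0.865536)) = 1.752522 − (-0.052758)/(0.536870) = 1.850792

1.8508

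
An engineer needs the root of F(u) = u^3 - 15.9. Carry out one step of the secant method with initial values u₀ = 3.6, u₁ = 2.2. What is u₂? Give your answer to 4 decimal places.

F(3.6) = 30.756000, F(2.2) = -5.252000
u₂ = 2.200000 − (-5.252000)·(2.200000 − 3.600000) / (-5.252000 − 30.756000) = 2.200000 − (7.352800)/(-36.008000) = 2.404199

2.4042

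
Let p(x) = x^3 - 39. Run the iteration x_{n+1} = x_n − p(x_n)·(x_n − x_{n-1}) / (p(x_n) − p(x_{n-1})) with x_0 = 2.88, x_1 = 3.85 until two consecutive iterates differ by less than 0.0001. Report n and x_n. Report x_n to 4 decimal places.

n = 6, x_n = 3.3912

p(2.88) = -15.112128, p(3.85) = 18.066625
x_2 = 3.850000 − 18.066625·(0.970000)/(33.178753) = 3.321812;  |Δ| = 0.528188
p(3.321812) = -2.345689
x_3 = 3.321812 − (-2.345689)·(-0.528188)/(-20.412314) = 3.382509;  |Δ| = 0.060697
p(3.382509) = -0.299482
x_4 = 3.382509 − (-0.299482)·(0.060697)/(2.046207) = 3.391392;  |Δ| = 0.008884
p(3.391392) = 0.006240
x_5 = 3.391392 − 0.006240·(0.008884)/(0.305722) = 3.391211;  |Δ| = 0.000181
p(3.391211) = -0.000016
x_6 = 3.391211 − (-0.000016)·(-0.000181)/(-0.006256) = 3.391211;  |Δ| = 0.000000
|x_6 − x_5| = 0.000000 < 0.0001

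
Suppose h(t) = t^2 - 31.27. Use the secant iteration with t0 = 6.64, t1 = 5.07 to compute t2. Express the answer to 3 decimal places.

h(6.64) = 12.81960, h(5.07) = -5.56510
t2 = 5.07000 − (-5.56510)·(5.07000 − 6.64000) / (-5.56510 − 12.81960) = 5.07000 − (8.73721)/(-18.38470) = 5.54524

5.545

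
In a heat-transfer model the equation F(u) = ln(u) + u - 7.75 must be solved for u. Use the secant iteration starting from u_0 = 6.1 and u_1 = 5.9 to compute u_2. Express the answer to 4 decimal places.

F(6.1) = 0.158289, F(5.9) = -0.075048
u_2 = 5.900000 − (-0.075048)·(5.900000 − 6.100000) / (-0.075048 − 0.158289) = 5.900000 − (0.015010)/(-0.233336) = 5.964326

5.9643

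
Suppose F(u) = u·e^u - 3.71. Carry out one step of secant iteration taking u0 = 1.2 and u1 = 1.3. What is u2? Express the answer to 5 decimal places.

1.16512

F(1.2) = 0.2741403, F(1.3) = 1.0600857
u2 = 1.3000000 − 1.0600857·(1.3000000 − 1.2000000) / (1.0600857 − 0.2741403) = 1.3000000 − (0.1060086)/(0.7859454) = 1.1651197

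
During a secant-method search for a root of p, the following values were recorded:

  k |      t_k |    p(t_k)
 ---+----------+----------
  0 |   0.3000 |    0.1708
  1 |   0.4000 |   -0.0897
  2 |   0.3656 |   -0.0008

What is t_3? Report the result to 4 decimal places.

t_3 = 0.3656 − (-0.0008)·(0.3656 − 0.4000) / (-0.0008 − (-0.0897))
   = 0.3656 − (0.000028)/(0.088900) = 0.365290

0.3653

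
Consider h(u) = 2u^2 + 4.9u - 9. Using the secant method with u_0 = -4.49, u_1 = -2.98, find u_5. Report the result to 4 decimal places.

-3.6746

h(-4.49) = 9.319200, h(-2.98) = -5.841200
u_2 = -2.980000 − (-5.841200)·(-2.980000 − (-4.490000)) / (-5.841200 − 9.319200) = -2.980000 − (-8.820212)/(-15.160400) = -3.561793
h(-3.561793) = -1.080049
u_3 = -3.561793 − (-1.080049)·(-3.561793 − (-2.980000)) / (-1.080049 − (-5.841200)) = -3.561793 − (0.628365)/(4.761151) = -3.693770
h(-3.693770) = 0.188403
u_4 = -3.693770 − 0.188403·(-3.693770 − (-3.561793)) / (0.188403 − (-1.080049)) = -3.693770 − (-0.024865)/(1.268452) = -3.674168
h(-3.674168) = -0.004406
u_5 = -3.674168 − (-0.004406)·(-3.674168 − (-3.693770)) / (-0.004406 − 0.188403) = -3.674168 − (-0.000086)/(-0.192809) = -3.674616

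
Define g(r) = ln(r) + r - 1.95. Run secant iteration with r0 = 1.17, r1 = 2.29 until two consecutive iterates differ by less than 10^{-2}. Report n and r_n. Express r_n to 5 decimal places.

n = 4, r_n = 1.52683

g(1.17) = -0.6229963, g(2.29) = 1.1685518
r2 = 2.2900000 − 1.1685518·(1.1200000)/(1.7915481) = 1.5594709;  |Δ| = 0.7305291
g(1.5594709) = 0.0538175
r3 = 1.5594709 − 0.0538175·(-0.7305291)/(-1.1147344) = 1.5242022;  |Δ| = 0.0352687
g(1.5242022) = -0.0043267
r4 = 1.5242022 − (-0.0043267)·(-0.0352687)/(-0.0581442) = 1.5268266;  |Δ| = 0.0026245
|r4 − r3| = 0.0026245 < 10^{-2}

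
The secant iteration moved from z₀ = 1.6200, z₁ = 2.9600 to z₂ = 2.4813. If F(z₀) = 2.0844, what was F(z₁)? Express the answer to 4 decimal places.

The secant line through (1.6200, 2.0844) and (2.9600, F(z₁)) crosses zero at z₂ = 2.4813.
So (1.6200, 2.0844), (2.9600, F(z₁)), (2.4813, 0) are collinear:
F(z₁) = 2.0844 · (2.9600 − 2.4813) / (1.6200 − 2.4813) = 2.0844 · (0.478700)/(-0.861300) = -1.158484

-1.1585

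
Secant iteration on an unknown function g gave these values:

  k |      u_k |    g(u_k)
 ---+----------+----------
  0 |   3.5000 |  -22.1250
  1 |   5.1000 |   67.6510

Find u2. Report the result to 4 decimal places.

3.8943

u2 = 5.1000 − 67.6510·(5.1000 − 3.5000) / (67.6510 − (-22.1250))
   = 5.1000 − (108.241600)/(89.776000) = 3.894315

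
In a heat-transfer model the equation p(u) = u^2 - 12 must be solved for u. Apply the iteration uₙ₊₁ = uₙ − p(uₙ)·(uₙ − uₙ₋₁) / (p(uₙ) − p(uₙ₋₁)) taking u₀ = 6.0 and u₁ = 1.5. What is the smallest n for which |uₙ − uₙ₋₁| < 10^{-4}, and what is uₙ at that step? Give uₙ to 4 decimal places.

p(6.0) = 24.000000, p(1.5) = -9.750000
u₂ = 1.500000 − (-9.750000)·(-4.500000)/(-33.750000) = 2.800000;  |Δ| = 1.300000
p(2.800000) = -4.160000
u₃ = 2.800000 − (-4.160000)·(1.300000)/(5.590000) = 3.767442;  |Δ| = 0.967442
p(3.767442) = 2.193618
u₄ = 3.767442 − 2.193618·(0.967442)/(6.353618) = 3.433428;  |Δ| = 0.334014
p(3.433428) = -0.211574
u₅ = 3.433428 − (-0.211574)·(-0.334014)/(-2.405192) = 3.462809;  |Δ| = 0.029382
p(3.462809) = -0.008951
u₆ = 3.462809 − (-0.008951)·(0.029382)/(0.202623) = 3.464107;  |Δ| = 0.001298
p(3.464107) = 0.000040
u₇ = 3.464107 − 0.000040·(0.001298)/(0.008990) = 3.464102;  |Δ| = 0.000006
|u₇ − u₆| = 0.000006 < 10^{-4}

n = 7, uₙ = 3.4641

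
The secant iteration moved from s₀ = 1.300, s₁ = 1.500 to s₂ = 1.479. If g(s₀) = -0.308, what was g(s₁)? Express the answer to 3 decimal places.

0.036

The secant line through (1.300, -0.308) and (1.500, g(s₁)) crosses zero at s₂ = 1.479.
So (1.300, -0.308), (1.500, g(s₁)), (1.479, 0) are collinear:
g(s₁) = -0.308 · (1.500 − 1.479) / (1.300 − 1.479) = -0.308 · (0.02100)/(-0.17900) = 0.03613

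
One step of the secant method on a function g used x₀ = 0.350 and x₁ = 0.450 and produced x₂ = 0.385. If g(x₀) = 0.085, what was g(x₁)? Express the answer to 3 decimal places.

The secant line through (0.350, 0.085) and (0.450, g(x₁)) crosses zero at x₂ = 0.385.
So (0.350, 0.085), (0.450, g(x₁)), (0.385, 0) are collinear:
g(x₁) = 0.085 · (0.450 − 0.385) / (0.350 − 0.385) = 0.085 · (0.06500)/(-0.03500) = -0.15786

-0.158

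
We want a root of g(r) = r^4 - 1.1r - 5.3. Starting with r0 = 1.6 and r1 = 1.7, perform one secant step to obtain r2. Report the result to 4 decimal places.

1.6300

g(1.6) = -0.506400, g(1.7) = 1.182100
r2 = 1.700000 − 1.182100·(1.700000 − 1.600000) / (1.182100 − (-0.506400)) = 1.700000 − (0.118210)/(1.688500) = 1.629991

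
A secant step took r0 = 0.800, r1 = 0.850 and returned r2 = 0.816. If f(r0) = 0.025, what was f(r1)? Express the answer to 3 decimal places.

-0.053

The secant line through (0.800, 0.025) and (0.850, f(r1)) crosses zero at r2 = 0.816.
So (0.800, 0.025), (0.850, f(r1)), (0.816, 0) are collinear:
f(r1) = 0.025 · (0.850 − 0.816) / (0.800 − 0.816) = 0.025 · (0.03400)/(-0.01600) = -0.05313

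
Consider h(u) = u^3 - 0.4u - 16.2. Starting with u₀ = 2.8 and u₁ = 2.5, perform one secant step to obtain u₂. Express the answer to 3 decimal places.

h(2.8) = 4.63200, h(2.5) = -1.57500
u₂ = 2.50000 − (-1.57500)·(2.50000 − 2.80000) / (-1.57500 − 4.63200) = 2.50000 − (0.47250)/(-6.20700) = 2.57612

2.576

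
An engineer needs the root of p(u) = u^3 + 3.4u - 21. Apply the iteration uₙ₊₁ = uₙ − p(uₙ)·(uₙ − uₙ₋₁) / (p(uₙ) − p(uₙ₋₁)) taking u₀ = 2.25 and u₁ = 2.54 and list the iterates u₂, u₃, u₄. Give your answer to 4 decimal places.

2.3450, 2.3512, 2.3516

p(2.25) = -1.959375, p(2.54) = 4.023064
u₂ = 2.540000 − 4.023064·(2.540000 − 2.250000) / (4.023064 − (-1.959375)) = 2.540000 − (1.166689)/(5.982439) = 2.344981
p(2.344981) = -0.132162
u₃ = 2.344981 − (-0.132162)·(2.344981 − 2.540000) / (-0.132162 − 4.023064) = 2.344981 − (0.025774)/(-4.155226) = 2.351184
p(2.351184) = -0.008475
u₄ = 2.351184 − (-0.008475)·(2.351184 − 2.344981) / (-0.008475 − (-0.132162)) = 2.351184 − (-0.000053)/(0.123687) = 2.351609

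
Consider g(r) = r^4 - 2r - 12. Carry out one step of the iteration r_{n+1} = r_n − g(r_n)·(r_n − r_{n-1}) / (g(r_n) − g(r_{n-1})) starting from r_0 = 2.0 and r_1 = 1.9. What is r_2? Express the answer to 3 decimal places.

g(2.0) = 0.00000, g(1.9) = -2.76790
r_2 = 1.90000 − (-2.76790)·(1.90000 − 2.00000) / (-2.76790 − 0.00000) = 1.90000 − (0.27679)/(-2.76790) = 2.00000

2.000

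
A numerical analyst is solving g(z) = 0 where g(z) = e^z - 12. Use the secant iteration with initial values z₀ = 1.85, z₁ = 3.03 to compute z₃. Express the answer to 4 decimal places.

g(1.85) = -5.640180, g(3.03) = 8.697233
z₂ = 3.030000 − 8.697233·(3.030000 − 1.850000) / (8.697233 − (-5.640180)) = 3.030000 − (10.262734)/(14.337413) = 2.314199
g(2.314199) = -1.883184
z₃ = 2.314199 − (-1.883184)·(2.314199 − 3.030000) / (-1.883184 − 8.697233) = 2.314199 − (1.347985)/(-10.580416) = 2.441603

2.4416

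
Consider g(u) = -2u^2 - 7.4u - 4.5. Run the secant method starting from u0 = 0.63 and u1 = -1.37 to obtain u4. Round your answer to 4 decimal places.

g(0.63) = -9.955800, g(-1.37) = 1.884200
u2 = -1.370000 − 1.884200·(-1.370000 − 0.630000) / (1.884200 − (-9.955800)) = -1.370000 − (-3.768400)/(11.840000) = -1.051723
g(-1.051723) = 1.070508
u3 = -1.051723 − 1.070508·(-1.051723 − (-1.370000)) / (1.070508 − 1.884200) = -1.051723 − (0.340718)/(-0.813692) = -0.632992
g(-0.632992) = -0.617215
u4 = -0.632992 − (-0.617215)·(-0.632992 − (-1.051723)) / (-0.617215 − 1.070508) = -0.632992 − (-0.258447)/(-1.687723) = -0.786126

-0.7861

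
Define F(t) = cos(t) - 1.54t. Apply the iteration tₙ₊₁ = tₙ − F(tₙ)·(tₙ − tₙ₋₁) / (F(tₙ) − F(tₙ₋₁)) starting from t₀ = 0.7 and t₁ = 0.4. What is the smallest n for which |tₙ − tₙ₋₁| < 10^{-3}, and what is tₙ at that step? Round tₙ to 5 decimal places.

F(0.7) = -0.3131578, F(0.4) = 0.3050610
t₂ = 0.4000000 − 0.3050610·(-0.3000000)/(0.6182188) = 0.5480354;  |Δ| = 0.1480354
F(0.5480354) = 0.0095751
t₃ = 0.5480354 − 0.0095751·(0.1480354)/(-0.2954859) = 0.5528325;  |Δ| = 0.0047970
F(0.5528325) = -0.0003214
t₄ = 0.5528325 − (-0.0003214)·(0.0047970)/(-0.0098966) = 0.5526767;  |Δ| = 0.0001558
|t₄ − t₃| = 0.0001558 < 10^{-3}

n = 4, tₙ = 0.55268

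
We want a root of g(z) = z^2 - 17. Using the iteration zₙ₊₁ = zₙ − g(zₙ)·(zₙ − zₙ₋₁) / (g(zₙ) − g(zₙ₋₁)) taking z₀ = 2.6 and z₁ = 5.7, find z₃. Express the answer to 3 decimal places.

4.075

g(2.6) = -10.24000, g(5.7) = 15.49000
z₂ = 5.70000 − 15.49000·(5.70000 − 2.60000) / (15.49000 − (-10.24000)) = 5.70000 − (48.01900)/(25.73000) = 3.83373
g(3.83373) = -2.30248
z₃ = 3.83373 − (-2.30248)·(3.83373 − 5.70000) / (-2.30248 − 15.49000) = 3.83373 − (4.29703)/(-17.79248) = 4.07524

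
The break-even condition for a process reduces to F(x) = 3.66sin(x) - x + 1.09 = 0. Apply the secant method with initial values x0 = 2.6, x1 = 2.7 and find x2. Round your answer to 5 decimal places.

F(2.6) = 0.3767350, F(2.7) = -0.0457896
x2 = 2.7000000 − (-0.0457896)·(2.7000000 − 2.6000000) / (-0.0457896 − 0.3767350) = 2.7000000 − (-0.0045790)/(-0.4225247) = 2.6891628

2.68916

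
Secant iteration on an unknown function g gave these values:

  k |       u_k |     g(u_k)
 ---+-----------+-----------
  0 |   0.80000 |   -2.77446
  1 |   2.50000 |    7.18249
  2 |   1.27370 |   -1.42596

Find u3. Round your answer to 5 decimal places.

u3 = 1.27370 − (-1.42596)·(1.27370 − 2.50000) / (-1.42596 − 7.18249)
   = 1.27370 − (1.7486547)/(-8.6084500) = 1.4768324

1.47683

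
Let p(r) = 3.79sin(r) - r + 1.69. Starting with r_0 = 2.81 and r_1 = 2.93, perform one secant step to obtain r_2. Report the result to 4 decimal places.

p(2.81) = 0.113832, p(2.93) = -0.444034
r_2 = 2.930000 − (-0.444034)·(2.930000 − 2.810000) / (-0.444034 − 0.113832) = 2.930000 − (-0.053284)/(-0.557866) = 2.834486

2.8345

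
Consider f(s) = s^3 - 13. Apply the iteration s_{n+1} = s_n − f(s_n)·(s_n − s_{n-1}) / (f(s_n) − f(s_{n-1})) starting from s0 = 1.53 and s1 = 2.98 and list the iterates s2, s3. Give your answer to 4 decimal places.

2.1268, 2.2980

f(1.53) = -9.418423, f(2.98) = 13.463592
s2 = 2.980000 − 13.463592·(2.980000 − 1.530000) / (13.463592 − (-9.418423)) = 2.980000 − (19.522208)/(22.882015) = 2.126832
f(2.126832) = -3.379461
s3 = 2.126832 − (-3.379461)·(2.126832 − 2.980000) / (-3.379461 − 13.463592) = 2.126832 − (2.883249)/(-16.843053) = 2.298015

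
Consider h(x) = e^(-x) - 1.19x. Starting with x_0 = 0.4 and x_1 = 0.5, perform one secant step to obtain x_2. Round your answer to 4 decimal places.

0.5063

h(0.4) = 0.194320, h(0.5) = 0.011531
x_2 = 0.500000 − 0.011531·(0.500000 − 0.400000) / (0.011531 − 0.194320) = 0.500000 − (0.001153)/(-0.182789) = 0.506308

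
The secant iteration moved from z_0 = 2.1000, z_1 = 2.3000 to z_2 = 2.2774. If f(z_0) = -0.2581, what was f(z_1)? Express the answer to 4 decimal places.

0.0329

The secant line through (2.1000, -0.2581) and (2.3000, f(z_1)) crosses zero at z_2 = 2.2774.
So (2.1000, -0.2581), (2.3000, f(z_1)), (2.2774, 0) are collinear:
f(z_1) = -0.2581 · (2.3000 − 2.2774) / (2.1000 − 2.2774) = -0.2581 · (0.022600)/(-0.177400) = 0.032881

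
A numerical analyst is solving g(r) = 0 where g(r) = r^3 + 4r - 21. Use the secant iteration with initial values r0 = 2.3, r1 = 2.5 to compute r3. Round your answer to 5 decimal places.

g(2.3) = 0.3670000, g(2.5) = 4.6250000
r2 = 2.5000000 − 4.6250000·(2.5000000 − 2.3000000) / (4.6250000 − 0.3670000) = 2.5000000 − (0.9250000)/(4.2580000) = 2.2827619
g(2.2827619) = 0.0265234
r3 = 2.2827619 − 0.0265234·(2.2827619 − 2.5000000) / (0.0265234 − 4.6250000) = 2.2827619 − (-0.0057619)/(-4.5984766) = 2.2815089

2.28151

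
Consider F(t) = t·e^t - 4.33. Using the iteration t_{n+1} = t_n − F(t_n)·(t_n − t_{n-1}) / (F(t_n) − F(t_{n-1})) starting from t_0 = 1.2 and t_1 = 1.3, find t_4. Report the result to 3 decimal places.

1.246

F(1.2) = -0.34586, F(1.3) = 0.44009
t_2 = 1.30000 − 0.44009·(1.30000 − 1.20000) / (0.44009 − (-0.34586)) = 1.30000 − (0.04401)/(0.78595) = 1.24401
F(1.24401) = -0.01394
t_3 = 1.24401 − (-0.01394)·(1.24401 − 1.30000) / (-0.01394 − 0.44009) = 1.24401 − (0.00078)/(-0.45403) = 1.24573
F(1.24573) = -0.00054
t_4 = 1.24573 − (-0.00054)·(1.24573 − 1.24401) / (-0.00054 − (-0.01394)) = 1.24573 − (0.00000)/(0.01341) = 1.24579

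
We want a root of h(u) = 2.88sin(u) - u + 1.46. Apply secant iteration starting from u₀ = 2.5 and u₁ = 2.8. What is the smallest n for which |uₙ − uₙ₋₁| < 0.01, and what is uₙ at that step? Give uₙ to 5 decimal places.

n = 3, uₙ = 2.69740

h(2.5) = 0.6835998, h(2.8) = -0.3752341
u₂ = 2.8000000 − (-0.3752341)·(0.3000000)/(-1.0588339) = 2.6936847;  |Δ| = 0.1063153
h(2.6936847) = 0.0135880
u₃ = 2.6936847 − 0.0135880·(-0.1063153)/(0.3888221) = 2.6974001;  |Δ| = 0.0037154
|u₃ − u₂| = 0.0037154 < 0.01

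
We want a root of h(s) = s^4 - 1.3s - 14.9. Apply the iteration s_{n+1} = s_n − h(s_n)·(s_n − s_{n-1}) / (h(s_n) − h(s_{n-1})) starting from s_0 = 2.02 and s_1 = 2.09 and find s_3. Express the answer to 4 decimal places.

2.0471

h(2.02) = -0.876336, h(2.09) = 1.463298
s_2 = 2.090000 − 1.463298·(2.090000 − 2.020000) / (1.463298 − (-0.876336)) = 2.090000 − (0.102431)/(2.339633) = 2.046219
h(2.046219) = -0.029004
s_3 = 2.046219 − (-0.029004)·(2.046219 − 2.090000) / (-0.029004 − 1.463298) = 2.046219 − (0.001270)/(-1.492302) = 2.047070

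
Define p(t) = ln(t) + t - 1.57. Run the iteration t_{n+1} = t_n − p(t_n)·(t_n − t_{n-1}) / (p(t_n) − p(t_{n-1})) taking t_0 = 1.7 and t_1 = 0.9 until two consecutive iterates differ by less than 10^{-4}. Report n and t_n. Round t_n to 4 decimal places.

p(1.7) = 0.660628, p(0.9) = -0.775361
t_2 = 0.900000 − (-0.775361)·(-0.800000)/(-1.435989) = 1.331959;  |Δ| = 0.431959
p(1.331959) = 0.048610
t_3 = 1.331959 − 0.048610·(0.431959)/(0.823970) = 1.306476;  |Δ| = 0.025483
p(1.306476) = 0.003809
t_4 = 1.306476 − 0.003809·(-0.025483)/(-0.044801) = 1.304309;  |Δ| = 0.002167
p(1.304309) = -0.000017
t_5 = 1.304309 − (-0.000017)·(-0.002167)/(-0.003826) = 1.304319;  |Δ| = 0.000010
|t_5 − t_4| = 0.000010 < 10^{-4}

n = 5, t_n = 1.3043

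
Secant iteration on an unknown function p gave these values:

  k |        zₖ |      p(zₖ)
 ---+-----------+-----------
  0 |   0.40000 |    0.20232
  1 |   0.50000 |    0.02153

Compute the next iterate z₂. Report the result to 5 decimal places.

0.51191

z₂ = 0.50000 − 0.02153·(0.50000 − 0.40000) / (0.02153 − 0.20232)
   = 0.50000 − (0.0021530)/(-0.1807900) = 0.5119088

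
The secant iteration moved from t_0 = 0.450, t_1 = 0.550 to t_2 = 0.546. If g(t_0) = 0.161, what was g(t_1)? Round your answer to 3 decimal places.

-0.007

The secant line through (0.450, 0.161) and (0.550, g(t_1)) crosses zero at t_2 = 0.546.
So (0.450, 0.161), (0.550, g(t_1)), (0.546, 0) are collinear:
g(t_1) = 0.161 · (0.550 − 0.546) / (0.450 − 0.546) = 0.161 · (0.00400)/(-0.09600) = -0.00671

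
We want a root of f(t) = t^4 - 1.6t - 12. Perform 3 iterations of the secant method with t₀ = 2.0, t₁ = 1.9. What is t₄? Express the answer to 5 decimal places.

1.97312

f(2.0) = 0.8000000, f(1.9) = -2.0079000
t₂ = 1.9000000 − (-2.0079000)·(1.9000000 − 2.0000000) / (-2.0079000 − 0.8000000) = 1.9000000 − (0.2007900)/(-2.8079000) = 1.9715090
f(1.9715090) = -0.0468303
t₃ = 1.9715090 − (-0.0468303)·(1.9715090 − 1.9000000) / (-0.0468303 − (-2.0079000)) = 1.9715090 − (-0.0033488)/(1.9610697) = 1.9732166
f(1.9732166) = 0.0028476
t₄ = 1.9732166 − 0.0028476·(1.9732166 − 1.9715090) / (0.0028476 − (-0.0468303)) = 1.9732166 − (0.0000049)/(0.0496779) = 1.9731187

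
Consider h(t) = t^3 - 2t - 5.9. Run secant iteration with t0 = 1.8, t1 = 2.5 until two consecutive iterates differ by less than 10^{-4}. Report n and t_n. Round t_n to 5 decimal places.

n = 6, t_n = 2.17179

h(1.8) = -3.6680000, h(2.5) = 4.7250000
t2 = 2.5000000 − 4.7250000·(0.7000000)/(8.3930000) = 2.1059216;  |Δ| = 0.3940784
h(2.1059216) = -0.7722793
t3 = 2.1059216 − (-0.7722793)·(-0.3940784)/(-5.4972793) = 2.1612833;  |Δ| = 0.0553617
h(2.1612833) = -0.1268981
t4 = 2.1612833 − (-0.1268981)·(0.0553617)/(0.6453812) = 2.1721688;  |Δ| = 0.0108855
h(2.1721688) = 0.0046436
t5 = 2.1721688 − 0.0046436·(0.0108855)/(0.1315418) = 2.1717845;  |Δ| = 0.0003843
h(2.1717845) = -0.0000263
t6 = 2.1717845 − (-0.0000263)·(-0.0003843)/(-0.0046699) = 2.1717867;  |Δ| = 0.0000022
|t6 − t5| = 0.0000022 < 10^{-4}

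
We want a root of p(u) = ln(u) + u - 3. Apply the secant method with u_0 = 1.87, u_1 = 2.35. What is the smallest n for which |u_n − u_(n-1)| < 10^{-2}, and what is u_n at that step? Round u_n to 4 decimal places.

n = 3, u_n = 2.2079

p(1.87) = -0.504062, p(2.35) = 0.204415
u_2 = 2.350000 − 0.204415·(0.480000)/(0.708477) = 2.211507;  |Δ| = 0.138493
p(2.211507) = 0.005181
u_3 = 2.211507 − 0.005181·(-0.138493)/(-0.199235) = 2.207905;  |Δ| = 0.003601
|u_3 − u_2| = 0.003601 < 10^{-2}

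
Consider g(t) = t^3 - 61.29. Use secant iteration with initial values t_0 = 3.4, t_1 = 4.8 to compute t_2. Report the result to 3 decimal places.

g(3.4) = -21.98600, g(4.8) = 49.30200
t_2 = 4.80000 − 49.30200·(4.80000 − 3.40000) / (49.30200 − (-21.98600)) = 4.80000 − (69.02280)/(71.28800) = 3.83178

3.832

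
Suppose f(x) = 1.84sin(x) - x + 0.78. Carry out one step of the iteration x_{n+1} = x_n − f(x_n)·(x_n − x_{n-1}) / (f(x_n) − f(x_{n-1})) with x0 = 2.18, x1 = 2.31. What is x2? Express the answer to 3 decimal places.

2.231

f(2.18) = 0.10899, f(2.31) = -0.17023
x2 = 2.31000 − (-0.17023)·(2.31000 − 2.18000) / (-0.17023 − 0.10899) = 2.31000 − (-0.02213)/(-0.27922) = 2.23074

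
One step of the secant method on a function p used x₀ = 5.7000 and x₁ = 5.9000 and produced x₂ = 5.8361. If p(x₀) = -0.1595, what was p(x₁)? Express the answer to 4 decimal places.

The secant line through (5.7000, -0.1595) and (5.9000, p(x₁)) crosses zero at x₂ = 5.8361.
So (5.7000, -0.1595), (5.9000, p(x₁)), (5.8361, 0) are collinear:
p(x₁) = -0.1595 · (5.9000 − 5.8361) / (5.7000 − 5.8361) = -0.1595 · (0.063900)/(-0.136100) = 0.074886

0.0749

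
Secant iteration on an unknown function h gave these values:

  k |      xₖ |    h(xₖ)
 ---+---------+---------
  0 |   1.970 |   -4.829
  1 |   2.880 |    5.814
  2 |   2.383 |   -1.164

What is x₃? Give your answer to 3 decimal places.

2.466

x₃ = 2.383 − (-1.164)·(2.383 − 2.880) / (-1.164 − 5.814)
   = 2.383 − (0.57851)/(-6.97800) = 2.46590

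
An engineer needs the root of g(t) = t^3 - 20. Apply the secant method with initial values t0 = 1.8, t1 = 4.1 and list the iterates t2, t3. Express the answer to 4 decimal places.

g(1.8) = -14.168000, g(4.1) = 48.921000
t2 = 4.100000 − 48.921000·(4.100000 − 1.800000) / (48.921000 − (-14.168000)) = 4.100000 − (112.518300)/(63.089000) = 2.316515
g(2.316515) = -7.569024
t3 = 2.316515 − (-7.569024)·(2.316515 − 4.100000) / (-7.569024 − 48.921000) = 2.316515 − (13.499243)/(-56.490024) = 2.555482

2.3165, 2.5555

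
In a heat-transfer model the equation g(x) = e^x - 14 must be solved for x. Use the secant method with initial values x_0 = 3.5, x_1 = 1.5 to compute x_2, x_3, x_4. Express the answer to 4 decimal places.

2.1648, 2.9955, 2.5541

g(3.5) = 19.115452, g(1.5) = -9.518311
x_2 = 1.500000 − (-9.518311)·(1.500000 − 3.500000) / (-9.518311 − 19.115452) = 1.500000 − (19.036622)/(-28.633763) = 2.164831
g(2.164831) = -5.286868
x_3 = 2.164831 − (-5.286868)·(2.164831 − 1.500000) / (-5.286868 − (-9.518311)) = 2.164831 − (-3.514875)/(4.231443) = 2.995488
g(2.995488) = 5.995111
x_4 = 2.995488 − 5.995111·(2.995488 − 2.164831) / (5.995111 − (-5.286868)) = 2.995488 − (4.979878)/(11.281979) = 2.554087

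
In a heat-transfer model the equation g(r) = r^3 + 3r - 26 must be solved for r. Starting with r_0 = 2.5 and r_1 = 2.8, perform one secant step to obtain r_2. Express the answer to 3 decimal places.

g(2.5) = -2.87500, g(2.8) = 4.35200
r_2 = 2.80000 − 4.35200·(2.80000 − 2.50000) / (4.35200 − (-2.87500)) = 2.80000 − (1.30560)/(7.22700) = 2.61934

2.619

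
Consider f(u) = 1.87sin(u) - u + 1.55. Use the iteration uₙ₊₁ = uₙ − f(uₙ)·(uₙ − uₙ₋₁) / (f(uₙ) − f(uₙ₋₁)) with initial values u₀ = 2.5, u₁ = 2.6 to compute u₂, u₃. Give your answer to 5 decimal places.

f(2.5) = 0.1691429, f(2.6) = -0.0860124
u₂ = 2.6000000 − (-0.0860124)·(2.6000000 − 2.5000000) / (-0.0860124 − 0.1691429) = 2.6000000 − (-0.0086012)/(-0.2551553) = 2.5662902
f(2.5662902) = 0.0011555
u₃ = 2.5662902 − 0.0011555·(2.5662902 − 2.6000000) / (0.0011555 − (-0.0860124)) = 2.5662902 − (-0.0000390)/(0.0871680) = 2.5667370

2.56629, 2.56674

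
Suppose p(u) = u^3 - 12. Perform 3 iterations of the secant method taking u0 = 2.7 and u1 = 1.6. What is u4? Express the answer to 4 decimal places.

2.2864

p(2.7) = 7.683000, p(1.6) = -7.904000
u2 = 1.600000 − (-7.904000)·(1.600000 − 2.700000) / (-7.904000 − 7.683000) = 1.600000 − (8.694400)/(-15.587000) = 2.157798
p(2.157798) = -1.953091
u3 = 2.157798 − (-1.953091)·(2.157798 − 1.600000) / (-1.953091 − (-7.904000)) = 2.157798 − (-1.089431)/(5.950909) = 2.340868
p(2.340868) = 0.827165
u4 = 2.340868 − 0.827165·(2.340868 − 2.157798) / (0.827165 − (-1.953091)) = 2.340868 − (0.151429)/(2.780256) = 2.286402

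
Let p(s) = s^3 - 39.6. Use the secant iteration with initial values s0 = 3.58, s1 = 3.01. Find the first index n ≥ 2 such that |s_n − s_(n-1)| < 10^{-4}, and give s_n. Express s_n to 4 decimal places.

n = 5, s_n = 3.4085

p(3.58) = 6.282712, p(3.01) = -12.329099
s2 = 3.010000 − (-12.329099)·(-0.570000)/(-18.611811) = 3.387587;  |Δ| = 0.377587
p(3.387587) = -0.724897
s3 = 3.387587 − (-0.724897)·(0.377587)/(11.604202) = 3.411175;  |Δ| = 0.023587
p(3.411175) = 0.092817
s4 = 3.411175 − 0.092817·(0.023587)/(0.817714) = 3.408497;  |Δ| = 0.002677
p(3.408497) = -0.000571
s5 = 3.408497 − (-0.000571)·(-0.002677)/(-0.093388) = 3.408514;  |Δ| = 0.000016
|s5 − s4| = 0.000016 < 10^{-4}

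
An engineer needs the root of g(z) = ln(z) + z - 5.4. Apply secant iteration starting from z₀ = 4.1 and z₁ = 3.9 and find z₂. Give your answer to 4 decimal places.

4.0112

g(4.1) = 0.110987, g(3.9) = -0.139023
z₂ = 3.900000 − (-0.139023)·(3.900000 − 4.100000) / (-0.139023 − 0.110987) = 3.900000 − (0.027805)/(-0.250010) = 4.011214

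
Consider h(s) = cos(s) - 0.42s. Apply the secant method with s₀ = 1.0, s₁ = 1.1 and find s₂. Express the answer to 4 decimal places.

h(1.0) = 0.120302, h(1.1) = -0.008404
s₂ = 1.100000 − (-0.008404)·(1.100000 − 1.000000) / (-0.008404 − 0.120302) = 1.100000 − (-0.000840)/(-0.128706) = 1.093470

1.0935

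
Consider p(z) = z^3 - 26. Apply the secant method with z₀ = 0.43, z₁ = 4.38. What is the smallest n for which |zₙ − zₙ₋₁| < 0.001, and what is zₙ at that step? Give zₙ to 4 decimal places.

p(0.43) = -25.920493, p(4.38) = 58.027672
z₂ = 4.380000 − 58.027672·(3.950000)/(83.948165) = 1.649633;  |Δ| = 2.730367
p(1.649633) = -21.510872
z₃ = 1.649633 − (-21.510872)·(-2.730367)/(-79.538544) = 2.388049;  |Δ| = 0.738417
p(2.388049) = -12.381478
z₄ = 2.388049 − (-12.381478)·(0.738417)/(9.129394) = 3.389506;  |Δ| = 1.001456
p(3.389506) = 12.941180
z₅ = 3.389506 − 12.941180·(1.001456)/(25.322659) = 2.877710;  |Δ| = 0.511796
p(2.877710) = -2.169063
z₆ = 2.877710 − (-2.169063)·(-0.511796)/(-15.110243) = 2.951178;  |Δ| = 0.073468
p(2.951178) = -0.296860
z₇ = 2.951178 − (-0.296860)·(0.073468)/(1.872203) = 2.962827;  |Δ| = 0.011649
p(2.962827) = 0.008717
z₈ = 2.962827 − 0.008717·(0.011649)/(0.305577) = 2.962495;  |Δ| = 0.000332
|z₈ − z₇| = 0.000332 < 0.001

n = 8, zₙ = 2.9625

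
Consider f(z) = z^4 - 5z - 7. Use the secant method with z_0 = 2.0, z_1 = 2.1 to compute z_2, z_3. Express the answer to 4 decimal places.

2.0339, 2.0358

f(2.0) = -1.000000, f(2.1) = 1.948100
z_2 = 2.100000 − 1.948100·(2.100000 − 2.000000) / (1.948100 − (-1.000000)) = 2.100000 − (0.194810)/(2.948100) = 2.033920
f(2.033920) = -0.056229
z_3 = 2.033920 − (-0.056229)·(2.033920 − 2.100000) / (-0.056229 − 1.948100) = 2.033920 − (0.003716)/(-2.004329) = 2.035774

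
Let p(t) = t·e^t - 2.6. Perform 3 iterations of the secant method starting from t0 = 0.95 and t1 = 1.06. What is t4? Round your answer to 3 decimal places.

0.978

p(0.95) = -0.14358, p(1.06) = 0.45955
t2 = 1.06000 − 0.45955·(1.06000 − 0.95000) / (0.45955 − (-0.14358)) = 1.06000 − (0.05055)/(0.60313) = 0.97619
p(0.97619) = -0.00890
t3 = 0.97619 − (-0.00890)·(0.97619 − 1.06000) / (-0.00890 − 0.45955) = 0.97619 − (0.00075)/(-0.46845) = 0.97778
p(0.97778) = -0.00054
t4 = 0.97778 − (-0.00054)·(0.97778 − 0.97619) / (-0.00054 − (-0.00890)) = 0.97778 − (0.00000)/(0.00836) = 0.97788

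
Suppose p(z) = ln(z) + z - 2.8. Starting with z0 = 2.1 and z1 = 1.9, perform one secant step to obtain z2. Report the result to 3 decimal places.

2.072

p(2.1) = 0.04194, p(1.9) = -0.25815
z2 = 1.90000 − (-0.25815)·(1.90000 − 2.10000) / (-0.25815 − 0.04194) = 1.90000 − (0.05163)/(-0.30008) = 2.07205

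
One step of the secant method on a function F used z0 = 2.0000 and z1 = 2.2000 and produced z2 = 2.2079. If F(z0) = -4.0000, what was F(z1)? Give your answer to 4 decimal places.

-0.1520

The secant line through (2.0000, -4.0000) and (2.2000, F(z1)) crosses zero at z2 = 2.2079.
So (2.0000, -4.0000), (2.2000, F(z1)), (2.2079, 0) are collinear:
F(z1) = -4.0000 · (2.2000 − 2.2079) / (2.0000 − 2.2079) = -4.0000 · (-0.007900)/(-0.207900) = -0.151996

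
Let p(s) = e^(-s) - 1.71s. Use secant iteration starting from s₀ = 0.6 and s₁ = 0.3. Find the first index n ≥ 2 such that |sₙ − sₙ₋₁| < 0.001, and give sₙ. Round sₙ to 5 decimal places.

n = 4, sₙ = 0.39426

p(0.6) = -0.4771884, p(0.3) = 0.2278182
s₂ = 0.3000000 − 0.2278182·(-0.3000000)/(0.7050066) = 0.3969430;  |Δ| = 0.0969430
p(0.3969430) = -0.0064002
s₃ = 0.3969430 − (-0.0064002)·(0.0969430)/(-0.2342184) = 0.3942940;  |Δ| = 0.0026491
p(0.3942940) = -0.0000868
s₄ = 0.3942940 − (-0.0000868)·(-0.0026491)/(0.0063134) = 0.3942575;  |Δ| = 0.0000364
|s₄ − s₃| = 0.0000364 < 0.001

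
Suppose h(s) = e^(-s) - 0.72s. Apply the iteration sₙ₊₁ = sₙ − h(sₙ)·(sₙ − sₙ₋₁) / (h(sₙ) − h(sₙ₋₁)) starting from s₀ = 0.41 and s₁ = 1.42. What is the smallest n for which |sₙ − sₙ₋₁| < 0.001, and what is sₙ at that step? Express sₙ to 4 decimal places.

n = 5, sₙ = 0.6939

h(0.41) = 0.368450, h(1.42) = -0.780686
s₂ = 1.420000 − (-0.780686)·(1.010000)/(-1.149136) = 0.733839;  |Δ| = 0.686161
h(0.733839) = -0.048301
s₃ = 0.733839 − (-0.048301)·(-0.686161)/(0.732385) = 0.688586;  |Δ| = 0.045253
h(0.688586) = 0.006504
s₄ = 0.688586 − 0.006504·(-0.045253)/(0.054805) = 0.693956;  |Δ| = 0.005370
h(0.693956) = -0.000053
s₅ = 0.693956 − (-0.000053)·(0.005370)/(-0.006557) = 0.693913;  |Δ| = 0.000043
|s₅ − s₄| = 0.000043 < 0.001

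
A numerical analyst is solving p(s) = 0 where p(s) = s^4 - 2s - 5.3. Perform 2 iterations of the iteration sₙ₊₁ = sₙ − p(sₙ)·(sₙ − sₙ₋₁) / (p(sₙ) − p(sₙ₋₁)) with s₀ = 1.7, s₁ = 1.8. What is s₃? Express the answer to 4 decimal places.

p(1.7) = -0.347900, p(1.8) = 1.597600
s₂ = 1.800000 − 1.597600·(1.800000 − 1.700000) / (1.597600 − (-0.347900)) = 1.800000 − (0.159760)/(1.945500) = 1.717882
p(1.717882) = -0.026658
s₃ = 1.717882 − (-0.026658)·(1.717882 − 1.800000) / (-0.026658 − 1.597600) = 1.717882 − (0.002189)/(-1.624258) = 1.719230

1.7192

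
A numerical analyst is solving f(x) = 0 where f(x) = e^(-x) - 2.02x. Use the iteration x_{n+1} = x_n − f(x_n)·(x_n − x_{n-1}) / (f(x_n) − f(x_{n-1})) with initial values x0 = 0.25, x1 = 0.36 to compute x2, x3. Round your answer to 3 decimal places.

0.349, 0.349

f(0.25) = 0.27380, f(0.36) = -0.02952
x2 = 0.36000 − (-0.02952)·(0.36000 − 0.25000) / (-0.02952 − 0.27380) = 0.36000 − (-0.00325)/(-0.30332) = 0.34929
f(0.34929) = -0.00039
x3 = 0.34929 − (-0.00039)·(0.34929 − 0.36000) / (-0.00039 − (-0.02952)) = 0.34929 − (0.00000)/(0.02914) = 0.34915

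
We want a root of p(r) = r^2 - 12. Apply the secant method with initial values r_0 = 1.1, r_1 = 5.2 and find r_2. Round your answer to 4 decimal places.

2.8127

p(1.1) = -10.790000, p(5.2) = 15.040000
r_2 = 5.200000 − 15.040000·(5.200000 − 1.100000) / (15.040000 − (-10.790000)) = 5.200000 − (61.664000)/(25.830000) = 2.812698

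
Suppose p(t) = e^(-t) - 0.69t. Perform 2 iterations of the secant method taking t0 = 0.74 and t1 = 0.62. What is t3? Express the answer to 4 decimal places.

0.7115

p(0.74) = -0.033486, p(0.62) = 0.110144
t2 = 0.620000 − 0.110144·(0.620000 − 0.740000) / (0.110144 − (-0.033486)) = 0.620000 − (-0.013217)/(0.143631) = 0.712023
p(0.712023) = -0.000645
t3 = 0.712023 − (-0.000645)·(0.712023 − 0.620000) / (-0.000645 − 0.110144) = 0.712023 − (-0.000059)/(-0.110790) = 0.711487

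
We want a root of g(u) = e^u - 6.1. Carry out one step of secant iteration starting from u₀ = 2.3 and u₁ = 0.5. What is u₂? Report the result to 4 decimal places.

1.4624

g(2.3) = 3.874182, g(0.5) = -4.451279
u₂ = 0.500000 − (-4.451279)·(0.500000 − 2.300000) / (-4.451279 − 3.874182) = 0.500000 − (8.012302)/(-8.325461) = 1.462385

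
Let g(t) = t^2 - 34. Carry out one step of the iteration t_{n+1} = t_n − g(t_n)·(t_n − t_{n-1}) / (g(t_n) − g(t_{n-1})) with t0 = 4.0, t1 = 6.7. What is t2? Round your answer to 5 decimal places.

g(4.0) = -18.0000000, g(6.7) = 10.8900000
t2 = 6.7000000 − 10.8900000·(6.7000000 − 4.0000000) / (10.8900000 − (-18.0000000)) = 6.7000000 − (29.4030000)/(28.8900000) = 5.6822430

5.68224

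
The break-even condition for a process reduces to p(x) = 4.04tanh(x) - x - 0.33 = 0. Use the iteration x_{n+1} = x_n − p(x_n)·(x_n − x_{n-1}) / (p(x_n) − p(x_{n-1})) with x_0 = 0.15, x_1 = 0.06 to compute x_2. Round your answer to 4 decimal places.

p(0.15) = 0.121496, p(0.06) = -0.147890
x_2 = 0.060000 − (-0.147890)·(0.060000 − 0.150000) / (-0.147890 − 0.121496) = 0.060000 − (0.013310)/(-0.269386) = 0.109409

0.1094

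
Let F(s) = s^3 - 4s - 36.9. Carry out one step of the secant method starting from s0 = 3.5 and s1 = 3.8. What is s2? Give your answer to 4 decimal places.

F(3.5) = -8.025000, F(3.8) = 2.772000
s2 = 3.800000 − 2.772000·(3.800000 − 3.500000) / (2.772000 − (-8.025000)) = 3.800000 − (0.831600)/(10.797000) = 3.722979

3.7230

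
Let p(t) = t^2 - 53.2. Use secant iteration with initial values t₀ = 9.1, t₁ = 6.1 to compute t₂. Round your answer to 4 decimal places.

p(9.1) = 29.610000, p(6.1) = -15.990000
t₂ = 6.100000 − (-15.990000)·(6.100000 − 9.100000) / (-15.990000 − 29.610000) = 6.100000 − (47.970000)/(-45.600000) = 7.151974

7.1520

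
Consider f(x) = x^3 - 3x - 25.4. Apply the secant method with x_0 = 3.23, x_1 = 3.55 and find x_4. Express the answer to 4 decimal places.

3.2784

f(3.23) = -1.391733, f(3.55) = 8.688875
x_2 = 3.550000 − 8.688875·(3.550000 − 3.230000) / (8.688875 − (-1.391733)) = 3.550000 − (2.780440)/(10.080608) = 3.274179
f(3.274179) = -0.122516
x_3 = 3.274179 − (-0.122516)·(3.274179 − 3.550000) / (-0.122516 − 8.688875) = 3.274179 − (0.033792)/(-8.811391) = 3.278014
f(3.278014) = -0.010537
x_4 = 3.278014 − (-0.010537)·(3.278014 − 3.274179) / (-0.010537 − (-0.122516)) = 3.278014 − (-0.000040)/(0.111978) = 3.278375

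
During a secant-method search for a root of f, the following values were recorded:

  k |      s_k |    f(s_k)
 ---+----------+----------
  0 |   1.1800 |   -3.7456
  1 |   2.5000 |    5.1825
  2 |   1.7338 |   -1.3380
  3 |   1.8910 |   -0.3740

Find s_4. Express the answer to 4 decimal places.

s_4 = 1.8910 − (-0.3740)·(1.8910 − 1.7338) / (-0.3740 − (-1.3380))
   = 1.8910 − (-0.058793)/(0.964000) = 1.951988

1.9520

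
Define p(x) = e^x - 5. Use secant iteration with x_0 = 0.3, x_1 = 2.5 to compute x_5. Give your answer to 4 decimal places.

1.6006

p(0.3) = -3.650141, p(2.5) = 7.182494
x_2 = 2.500000 − 7.182494·(2.500000 − 0.300000) / (7.182494 − (-3.650141)) = 2.500000 − (15.801487)/(10.832635) = 1.041307
p(1.041307) = -2.167082
x_3 = 1.041307 − (-2.167082)·(1.041307 − 2.500000) / (-2.167082 − 7.182494) = 1.041307 − (3.161107)/(-9.349576) = 1.379409
p(1.379409) = -1.027447
x_4 = 1.379409 − (-1.027447)·(1.379409 − 1.041307) / (-1.027447 − (-2.167082)) = 1.379409 − (-0.347382)/(1.139635) = 1.684227
p(1.684227) = 0.388286
x_5 = 1.684227 − 0.388286·(1.684227 − 1.379409) / (0.388286 − (-1.027447)) = 1.684227 − (0.118357)/(1.415733) = 1.600626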